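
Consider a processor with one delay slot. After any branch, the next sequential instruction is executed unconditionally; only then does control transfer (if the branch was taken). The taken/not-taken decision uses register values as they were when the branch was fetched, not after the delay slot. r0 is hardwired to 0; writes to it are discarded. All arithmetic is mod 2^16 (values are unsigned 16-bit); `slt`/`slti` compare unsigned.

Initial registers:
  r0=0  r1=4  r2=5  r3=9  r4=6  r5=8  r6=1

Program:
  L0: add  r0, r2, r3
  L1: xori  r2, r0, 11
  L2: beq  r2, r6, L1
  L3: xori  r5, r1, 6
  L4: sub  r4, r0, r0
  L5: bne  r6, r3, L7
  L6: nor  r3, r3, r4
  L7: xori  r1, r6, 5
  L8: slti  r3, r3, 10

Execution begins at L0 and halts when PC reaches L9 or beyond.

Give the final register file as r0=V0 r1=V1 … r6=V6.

r0=0 r1=4 r2=11 r3=0 r4=0 r5=2 r6=1

[0] add  r0, r2, r3  →  {r0:0, r1:4, r2:5, r3:9, r4:6, r5:8, r6:1}
[1] xori  r2, r0, 11  →  {r0:0, r1:4, r2:11, r3:9, r4:6, r5:8, r6:1}
[2] beq  r2, r6, L1  →  {r0:0, r1:4, r2:11, r3:9, r4:6, r5:8, r6:1}  ⟨branch fallthrough⟩
[3] xori  r5, r1, 6  →  {r0:0, r1:4, r2:11, r3:9, r4:6, r5:2, r6:1}
[4] sub  r4, r0, r0  →  {r0:0, r1:4, r2:11, r3:9, r4:0, r5:2, r6:1}
[5] bne  r6, r3, L7  →  {r0:0, r1:4, r2:11, r3:9, r4:0, r5:2, r6:1}  ⟨branch taken⟩
[6] nor  r3, r3, r4  →  {r0:0, r1:4, r2:11, r3:65526, r4:0, r5:2, r6:1}
[7] xori  r1, r6, 5  →  {r0:0, r1:4, r2:11, r3:65526, r4:0, r5:2, r6:1}
[8] slti  r3, r3, 10  →  {r0:0, r1:4, r2:11, r3:0, r4:0, r5:2, r6:1}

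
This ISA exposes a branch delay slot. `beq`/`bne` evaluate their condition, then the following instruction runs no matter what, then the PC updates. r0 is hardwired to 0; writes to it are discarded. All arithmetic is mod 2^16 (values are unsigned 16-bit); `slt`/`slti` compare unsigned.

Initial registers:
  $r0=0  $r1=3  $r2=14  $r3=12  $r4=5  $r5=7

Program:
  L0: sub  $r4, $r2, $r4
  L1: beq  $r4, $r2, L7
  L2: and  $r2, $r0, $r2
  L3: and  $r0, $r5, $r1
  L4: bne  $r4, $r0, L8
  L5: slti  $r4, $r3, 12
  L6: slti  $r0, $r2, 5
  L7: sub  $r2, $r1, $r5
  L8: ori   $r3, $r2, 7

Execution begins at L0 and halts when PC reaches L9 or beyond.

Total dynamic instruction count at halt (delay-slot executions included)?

7

[0] sub  $r4, $r2, $r4  →  {$r0:0, $r1:3, $r2:14, $r3:12, $r4:9, $r5:7}
[1] beq  $r4, $r2, L7  →  {$r0:0, $r1:3, $r2:14, $r3:12, $r4:9, $r5:7}  ⟨branch fallthrough⟩
[2] and  $r2, $r0, $r2  →  {$r0:0, $r1:3, $r2:0, $r3:12, $r4:9, $r5:7}
[3] and  $r0, $r5, $r1  →  {$r0:0, $r1:3, $r2:0, $r3:12, $r4:9, $r5:7}
[4] bne  $r4, $r0, L8  →  {$r0:0, $r1:3, $r2:0, $r3:12, $r4:9, $r5:7}  ⟨branch taken⟩
[5] slti  $r4, $r3, 12  →  {$r0:0, $r1:3, $r2:0, $r3:12, $r4:0, $r5:7}
[8] ori   $r3, $r2, 7  →  {$r0:0, $r1:3, $r2:0, $r3:7, $r4:0, $r5:7}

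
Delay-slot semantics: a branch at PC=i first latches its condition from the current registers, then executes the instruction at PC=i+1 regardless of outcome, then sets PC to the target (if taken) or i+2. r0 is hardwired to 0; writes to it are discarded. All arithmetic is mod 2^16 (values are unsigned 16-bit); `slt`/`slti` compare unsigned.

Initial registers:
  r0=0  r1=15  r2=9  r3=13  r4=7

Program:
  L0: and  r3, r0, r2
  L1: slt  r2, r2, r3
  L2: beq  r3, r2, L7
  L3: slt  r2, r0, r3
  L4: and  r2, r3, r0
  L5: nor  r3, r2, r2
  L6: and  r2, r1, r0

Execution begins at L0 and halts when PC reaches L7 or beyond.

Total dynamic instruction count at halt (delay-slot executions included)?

#0 and  r3, r0, r2 ; 0/15/9/0/7
#1 slt  r2, r2, r3 ; 0/15/0/0/7
#2 beq  r3, r2, L7 ; 0/15/0/0/7 ; →target
#3 slt  r2, r0, r3 ; 0/15/0/0/7

4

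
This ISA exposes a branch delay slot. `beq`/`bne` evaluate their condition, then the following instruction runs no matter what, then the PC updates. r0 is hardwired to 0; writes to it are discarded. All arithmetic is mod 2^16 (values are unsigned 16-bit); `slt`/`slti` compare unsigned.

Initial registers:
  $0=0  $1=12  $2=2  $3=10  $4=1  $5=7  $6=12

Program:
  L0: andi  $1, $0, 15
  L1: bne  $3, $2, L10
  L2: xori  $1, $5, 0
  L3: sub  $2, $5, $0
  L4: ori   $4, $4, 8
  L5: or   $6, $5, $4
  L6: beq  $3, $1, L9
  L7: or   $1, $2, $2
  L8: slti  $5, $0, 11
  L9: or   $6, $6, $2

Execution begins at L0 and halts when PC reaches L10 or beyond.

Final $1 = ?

[0] andi  $1, $0, 15  →  {$0:0, $1:0, $2:2, $3:10, $4:1, $5:7, $6:12}
[1] bne  $3, $2, L10  →  {$0:0, $1:0, $2:2, $3:10, $4:1, $5:7, $6:12}  ⟨branch taken⟩
[2] xori  $1, $5, 0  →  {$0:0, $1:7, $2:2, $3:10, $4:1, $5:7, $6:12}

7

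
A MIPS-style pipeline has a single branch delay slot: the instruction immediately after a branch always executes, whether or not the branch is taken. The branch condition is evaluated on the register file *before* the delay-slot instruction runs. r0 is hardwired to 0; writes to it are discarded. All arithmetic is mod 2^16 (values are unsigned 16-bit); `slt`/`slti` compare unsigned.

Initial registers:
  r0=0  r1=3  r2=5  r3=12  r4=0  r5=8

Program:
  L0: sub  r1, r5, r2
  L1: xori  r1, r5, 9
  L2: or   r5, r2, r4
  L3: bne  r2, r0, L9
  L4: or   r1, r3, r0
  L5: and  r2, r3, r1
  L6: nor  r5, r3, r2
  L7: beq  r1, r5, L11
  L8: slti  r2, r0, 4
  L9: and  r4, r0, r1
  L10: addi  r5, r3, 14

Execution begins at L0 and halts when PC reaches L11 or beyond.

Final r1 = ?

[0] sub  r1, r5, r2  →  {r0:0, r1:3, r2:5, r3:12, r4:0, r5:8}
[1] xori  r1, r5, 9  →  {r0:0, r1:1, r2:5, r3:12, r4:0, r5:8}
[2] or   r5, r2, r4  →  {r0:0, r1:1, r2:5, r3:12, r4:0, r5:5}
[3] bne  r2, r0, L9  →  {r0:0, r1:1, r2:5, r3:12, r4:0, r5:5}  ⟨branch taken⟩
[4] or   r1, r3, r0  →  {r0:0, r1:12, r2:5, r3:12, r4:0, r5:5}
[9] and  r4, r0, r1  →  {r0:0, r1:12, r2:5, r3:12, r4:0, r5:5}
[10] addi  r5, r3, 14  →  {r0:0, r1:12, r2:5, r3:12, r4:0, r5:26}

12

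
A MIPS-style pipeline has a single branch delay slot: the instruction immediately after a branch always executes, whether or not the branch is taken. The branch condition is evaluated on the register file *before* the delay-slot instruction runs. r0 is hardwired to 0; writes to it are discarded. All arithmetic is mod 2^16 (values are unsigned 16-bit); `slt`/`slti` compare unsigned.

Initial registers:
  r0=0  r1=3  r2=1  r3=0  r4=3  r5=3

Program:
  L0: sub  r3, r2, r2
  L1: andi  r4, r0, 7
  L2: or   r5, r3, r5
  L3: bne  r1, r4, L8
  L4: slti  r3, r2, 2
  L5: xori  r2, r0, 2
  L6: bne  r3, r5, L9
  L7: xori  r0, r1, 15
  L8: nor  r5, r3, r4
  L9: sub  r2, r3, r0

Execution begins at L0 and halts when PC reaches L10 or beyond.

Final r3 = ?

[0] sub  r3, r2, r2  →  {r0:0, r1:3, r2:1, r3:0, r4:3, r5:3}
[1] andi  r4, r0, 7  →  {r0:0, r1:3, r2:1, r3:0, r4:0, r5:3}
[2] or   r5, r3, r5  →  {r0:0, r1:3, r2:1, r3:0, r4:0, r5:3}
[3] bne  r1, r4, L8  →  {r0:0, r1:3, r2:1, r3:0, r4:0, r5:3}  ⟨branch taken⟩
[4] slti  r3, r2, 2  →  {r0:0, r1:3, r2:1, r3:1, r4:0, r5:3}
[8] nor  r5, r3, r4  →  {r0:0, r1:3, r2:1, r3:1, r4:0, r5:65534}
[9] sub  r2, r3, r0  →  {r0:0, r1:3, r2:1, r3:1, r4:0, r5:65534}

1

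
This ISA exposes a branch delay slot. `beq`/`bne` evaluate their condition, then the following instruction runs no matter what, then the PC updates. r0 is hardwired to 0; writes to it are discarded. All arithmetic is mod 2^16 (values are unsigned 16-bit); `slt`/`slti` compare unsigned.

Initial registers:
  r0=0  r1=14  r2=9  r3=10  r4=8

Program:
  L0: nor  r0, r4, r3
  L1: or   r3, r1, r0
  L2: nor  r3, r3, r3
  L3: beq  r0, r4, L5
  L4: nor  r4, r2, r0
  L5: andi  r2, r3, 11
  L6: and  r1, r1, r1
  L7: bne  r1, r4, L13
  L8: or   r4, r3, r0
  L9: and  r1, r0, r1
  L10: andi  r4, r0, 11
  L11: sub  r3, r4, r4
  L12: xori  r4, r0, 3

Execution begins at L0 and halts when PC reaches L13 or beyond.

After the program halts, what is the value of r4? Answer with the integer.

[0] nor  r0, r4, r3  →  {r0:0, r1:14, r2:9, r3:10, r4:8}
[1] or   r3, r1, r0  →  {r0:0, r1:14, r2:9, r3:14, r4:8}
[2] nor  r3, r3, r3  →  {r0:0, r1:14, r2:9, r3:65521, r4:8}
[3] beq  r0, r4, L5  →  {r0:0, r1:14, r2:9, r3:65521, r4:8}  ⟨branch fallthrough⟩
[4] nor  r4, r2, r0  →  {r0:0, r1:14, r2:9, r3:65521, r4:65526}
[5] andi  r2, r3, 11  →  {r0:0, r1:14, r2:1, r3:65521, r4:65526}
[6] and  r1, r1, r1  →  {r0:0, r1:14, r2:1, r3:65521, r4:65526}
[7] bne  r1, r4, L13  →  {r0:0, r1:14, r2:1, r3:65521, r4:65526}  ⟨branch taken⟩
[8] or   r4, r3, r0  →  {r0:0, r1:14, r2:1, r3:65521, r4:65521}

65521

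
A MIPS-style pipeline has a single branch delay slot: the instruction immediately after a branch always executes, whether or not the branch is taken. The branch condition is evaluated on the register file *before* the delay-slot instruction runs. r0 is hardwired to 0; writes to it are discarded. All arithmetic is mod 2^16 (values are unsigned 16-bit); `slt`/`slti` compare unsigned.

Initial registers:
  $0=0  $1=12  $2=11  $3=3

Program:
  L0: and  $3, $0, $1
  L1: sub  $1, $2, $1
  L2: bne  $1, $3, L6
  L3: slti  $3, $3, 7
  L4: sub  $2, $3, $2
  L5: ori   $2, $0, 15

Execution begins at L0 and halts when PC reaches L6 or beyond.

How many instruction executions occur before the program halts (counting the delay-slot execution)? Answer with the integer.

[0] and  $3, $0, $1  →  {$0:0, $1:12, $2:11, $3:0}
[1] sub  $1, $2, $1  →  {$0:0, $1:65535, $2:11, $3:0}
[2] bne  $1, $3, L6  →  {$0:0, $1:65535, $2:11, $3:0}  ⟨branch taken⟩
[3] slti  $3, $3, 7  →  {$0:0, $1:65535, $2:11, $3:1}

4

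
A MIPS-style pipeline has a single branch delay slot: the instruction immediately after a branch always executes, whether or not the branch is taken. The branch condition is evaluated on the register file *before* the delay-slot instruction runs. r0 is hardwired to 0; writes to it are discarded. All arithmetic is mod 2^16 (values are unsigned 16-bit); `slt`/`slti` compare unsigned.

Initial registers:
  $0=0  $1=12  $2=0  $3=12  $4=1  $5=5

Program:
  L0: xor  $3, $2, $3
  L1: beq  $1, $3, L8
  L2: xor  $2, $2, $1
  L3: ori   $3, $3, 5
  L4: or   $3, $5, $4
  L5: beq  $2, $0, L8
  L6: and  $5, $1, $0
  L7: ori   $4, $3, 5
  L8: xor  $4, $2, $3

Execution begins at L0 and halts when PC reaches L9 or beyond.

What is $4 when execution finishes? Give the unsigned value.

PC=0  xor  $3, $2, $3        | $0=0 $1=12 $2=0 $3=12 $4=1 $5=5
PC=1  beq  $1, $3, L8        | $0=0 $1=12 $2=0 $3=12 $4=1 $5=5  [TAKEN]
PC=2  xor  $2, $2, $1        | $0=0 $1=12 $2=12 $3=12 $4=1 $5=5
PC=8  xor  $4, $2, $3        | $0=0 $1=12 $2=12 $3=12 $4=0 $5=5

0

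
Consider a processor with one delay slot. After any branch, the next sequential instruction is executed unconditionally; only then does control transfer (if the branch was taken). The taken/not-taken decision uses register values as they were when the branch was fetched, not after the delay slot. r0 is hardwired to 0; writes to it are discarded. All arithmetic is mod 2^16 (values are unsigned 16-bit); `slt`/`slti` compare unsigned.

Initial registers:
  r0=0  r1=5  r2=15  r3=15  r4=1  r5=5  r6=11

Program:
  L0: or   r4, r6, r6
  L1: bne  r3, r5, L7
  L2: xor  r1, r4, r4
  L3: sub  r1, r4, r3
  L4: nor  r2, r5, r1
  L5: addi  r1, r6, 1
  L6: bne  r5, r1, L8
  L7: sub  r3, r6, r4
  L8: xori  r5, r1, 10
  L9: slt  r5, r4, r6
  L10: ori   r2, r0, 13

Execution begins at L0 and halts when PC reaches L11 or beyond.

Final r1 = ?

  step pc=0: or   r4, r6, r6  regs=(0,5,15,15,11,5,11)
  step pc=1: bne  r3, r5, L7  cond=T  regs=(0,5,15,15,11,5,11)
  step pc=2: xor  r1, r4, r4  regs=(0,0,15,15,11,5,11)
  step pc=7: sub  r3, r6, r4  regs=(0,0,15,0,11,5,11)
  step pc=8: xori  r5, r1, 10  regs=(0,0,15,0,11,10,11)
  step pc=9: slt  r5, r4, r6  regs=(0,0,15,0,11,0,11)
  step pc=10: ori   r2, r0, 13  regs=(0,0,13,0,11,0,11)

0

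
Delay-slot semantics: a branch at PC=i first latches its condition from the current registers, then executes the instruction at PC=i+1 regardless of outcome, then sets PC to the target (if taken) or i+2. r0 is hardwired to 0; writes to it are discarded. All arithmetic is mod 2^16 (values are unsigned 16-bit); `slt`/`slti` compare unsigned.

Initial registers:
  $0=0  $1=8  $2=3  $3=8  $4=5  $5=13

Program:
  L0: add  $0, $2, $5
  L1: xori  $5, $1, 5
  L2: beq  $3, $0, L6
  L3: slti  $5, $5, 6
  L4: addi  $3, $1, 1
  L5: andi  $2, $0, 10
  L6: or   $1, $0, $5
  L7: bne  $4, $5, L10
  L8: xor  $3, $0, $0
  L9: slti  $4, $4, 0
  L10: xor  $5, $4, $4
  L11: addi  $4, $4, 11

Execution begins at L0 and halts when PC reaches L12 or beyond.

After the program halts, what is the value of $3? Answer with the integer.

[0] add  $0, $2, $5  →  {$0:0, $1:8, $2:3, $3:8, $4:5, $5:13}
[1] xori  $5, $1, 5  →  {$0:0, $1:8, $2:3, $3:8, $4:5, $5:13}
[2] beq  $3, $0, L6  →  {$0:0, $1:8, $2:3, $3:8, $4:5, $5:13}  ⟨branch fallthrough⟩
[3] slti  $5, $5, 6  →  {$0:0, $1:8, $2:3, $3:8, $4:5, $5:0}
[4] addi  $3, $1, 1  →  {$0:0, $1:8, $2:3, $3:9, $4:5, $5:0}
[5] andi  $2, $0, 10  →  {$0:0, $1:8, $2:0, $3:9, $4:5, $5:0}
[6] or   $1, $0, $5  →  {$0:0, $1:0, $2:0, $3:9, $4:5, $5:0}
[7] bne  $4, $5, L10  →  {$0:0, $1:0, $2:0, $3:9, $4:5, $5:0}  ⟨branch taken⟩
[8] xor  $3, $0, $0  →  {$0:0, $1:0, $2:0, $3:0, $4:5, $5:0}
[10] xor  $5, $4, $4  →  {$0:0, $1:0, $2:0, $3:0, $4:5, $5:0}
[11] addi  $4, $4, 11  →  {$0:0, $1:0, $2:0, $3:0, $4:16, $5:0}

0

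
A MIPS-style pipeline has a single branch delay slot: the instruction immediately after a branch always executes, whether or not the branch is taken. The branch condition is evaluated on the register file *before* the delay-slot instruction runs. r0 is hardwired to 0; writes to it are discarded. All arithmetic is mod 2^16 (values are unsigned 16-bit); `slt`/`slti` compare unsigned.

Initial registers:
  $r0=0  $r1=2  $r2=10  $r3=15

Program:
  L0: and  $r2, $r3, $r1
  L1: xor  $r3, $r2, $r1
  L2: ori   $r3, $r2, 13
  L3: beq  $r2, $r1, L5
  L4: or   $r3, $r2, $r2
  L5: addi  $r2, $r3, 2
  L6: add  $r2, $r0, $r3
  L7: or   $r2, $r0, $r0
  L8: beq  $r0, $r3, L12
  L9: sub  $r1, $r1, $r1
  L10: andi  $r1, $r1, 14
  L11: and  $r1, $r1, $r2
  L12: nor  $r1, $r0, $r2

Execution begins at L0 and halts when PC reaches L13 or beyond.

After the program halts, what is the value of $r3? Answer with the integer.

  step pc=0: and  $r2, $r3, $r1  regs=(0,2,2,15)
  step pc=1: xor  $r3, $r2, $r1  regs=(0,2,2,0)
  step pc=2: ori   $r3, $r2, 13  regs=(0,2,2,15)
  step pc=3: beq  $r2, $r1, L5  cond=T  regs=(0,2,2,15)
  step pc=4: or   $r3, $r2, $r2  regs=(0,2,2,2)
  step pc=5: addi  $r2, $r3, 2  regs=(0,2,4,2)
  step pc=6: add  $r2, $r0, $r3  regs=(0,2,2,2)
  step pc=7: or   $r2, $r0, $r0  regs=(0,2,0,2)
  step pc=8: beq  $r0, $r3, L12  cond=F  regs=(0,2,0,2)
  step pc=9: sub  $r1, $r1, $r1  regs=(0,0,0,2)
  step pc=10: andi  $r1, $r1, 14  regs=(0,0,0,2)
  step pc=11: and  $r1, $r1, $r2  regs=(0,0,0,2)
  step pc=12: nor  $r1, $r0, $r2  regs=(0,65535,0,2)

2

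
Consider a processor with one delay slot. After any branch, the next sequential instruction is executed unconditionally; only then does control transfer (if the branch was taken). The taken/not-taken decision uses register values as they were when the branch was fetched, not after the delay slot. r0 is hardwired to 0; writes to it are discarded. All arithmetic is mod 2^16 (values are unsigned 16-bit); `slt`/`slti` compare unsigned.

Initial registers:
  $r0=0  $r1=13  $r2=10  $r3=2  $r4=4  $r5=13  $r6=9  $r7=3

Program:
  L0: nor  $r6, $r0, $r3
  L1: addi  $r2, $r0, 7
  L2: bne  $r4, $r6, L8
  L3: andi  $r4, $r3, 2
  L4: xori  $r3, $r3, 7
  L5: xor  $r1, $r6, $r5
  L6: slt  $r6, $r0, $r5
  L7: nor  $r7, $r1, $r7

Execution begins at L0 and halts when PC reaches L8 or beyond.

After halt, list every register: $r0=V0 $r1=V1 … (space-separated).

  step pc=0: nor  $r6, $r0, $r3  regs=(0,13,10,2,4,13,65533,3)
  step pc=1: addi  $r2, $r0, 7  regs=(0,13,7,2,4,13,65533,3)
  step pc=2: bne  $r4, $r6, L8  cond=T  regs=(0,13,7,2,4,13,65533,3)
  step pc=3: andi  $r4, $r3, 2  regs=(0,13,7,2,2,13,65533,3)

$r0=0 $r1=13 $r2=7 $r3=2 $r4=2 $r5=13 $r6=65533 $r7=3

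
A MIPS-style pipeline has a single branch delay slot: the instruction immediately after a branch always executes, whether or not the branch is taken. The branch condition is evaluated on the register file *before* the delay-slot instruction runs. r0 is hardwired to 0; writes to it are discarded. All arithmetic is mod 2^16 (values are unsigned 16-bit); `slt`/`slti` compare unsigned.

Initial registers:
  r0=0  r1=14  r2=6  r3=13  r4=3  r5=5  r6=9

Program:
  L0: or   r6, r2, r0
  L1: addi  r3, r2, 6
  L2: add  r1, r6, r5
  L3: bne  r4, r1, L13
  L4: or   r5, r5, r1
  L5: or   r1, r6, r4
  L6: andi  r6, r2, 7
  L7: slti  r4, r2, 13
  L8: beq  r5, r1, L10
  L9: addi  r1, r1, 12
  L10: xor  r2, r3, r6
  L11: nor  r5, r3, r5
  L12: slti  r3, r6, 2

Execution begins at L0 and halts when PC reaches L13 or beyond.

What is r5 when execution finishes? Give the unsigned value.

  step pc=0: or   r6, r2, r0  regs=(0,14,6,13,3,5,6)
  step pc=1: addi  r3, r2, 6  regs=(0,14,6,12,3,5,6)
  step pc=2: add  r1, r6, r5  regs=(0,11,6,12,3,5,6)
  step pc=3: bne  r4, r1, L13  cond=T  regs=(0,11,6,12,3,5,6)
  step pc=4: or   r5, r5, r1  regs=(0,11,6,12,3,15,6)

15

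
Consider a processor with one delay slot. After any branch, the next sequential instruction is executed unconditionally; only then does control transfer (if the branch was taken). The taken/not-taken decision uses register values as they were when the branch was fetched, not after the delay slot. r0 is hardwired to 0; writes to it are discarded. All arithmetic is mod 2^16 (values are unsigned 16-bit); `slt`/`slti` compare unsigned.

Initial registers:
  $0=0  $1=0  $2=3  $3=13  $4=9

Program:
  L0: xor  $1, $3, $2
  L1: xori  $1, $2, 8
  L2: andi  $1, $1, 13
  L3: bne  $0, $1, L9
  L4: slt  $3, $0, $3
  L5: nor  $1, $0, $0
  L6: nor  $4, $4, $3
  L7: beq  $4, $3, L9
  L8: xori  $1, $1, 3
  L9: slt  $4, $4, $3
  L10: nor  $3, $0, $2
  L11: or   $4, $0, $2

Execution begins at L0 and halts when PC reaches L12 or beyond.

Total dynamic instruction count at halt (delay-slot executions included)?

  step pc=0: xor  $1, $3, $2  regs=(0,14,3,13,9)
  step pc=1: xori  $1, $2, 8  regs=(0,11,3,13,9)
  step pc=2: andi  $1, $1, 13  regs=(0,9,3,13,9)
  step pc=3: bne  $0, $1, L9  cond=T  regs=(0,9,3,13,9)
  step pc=4: slt  $3, $0, $3  regs=(0,9,3,1,9)
  step pc=9: slt  $4, $4, $3  regs=(0,9,3,1,0)
  step pc=10: nor  $3, $0, $2  regs=(0,9,3,65532,0)
  step pc=11: or   $4, $0, $2  regs=(0,9,3,65532,3)

8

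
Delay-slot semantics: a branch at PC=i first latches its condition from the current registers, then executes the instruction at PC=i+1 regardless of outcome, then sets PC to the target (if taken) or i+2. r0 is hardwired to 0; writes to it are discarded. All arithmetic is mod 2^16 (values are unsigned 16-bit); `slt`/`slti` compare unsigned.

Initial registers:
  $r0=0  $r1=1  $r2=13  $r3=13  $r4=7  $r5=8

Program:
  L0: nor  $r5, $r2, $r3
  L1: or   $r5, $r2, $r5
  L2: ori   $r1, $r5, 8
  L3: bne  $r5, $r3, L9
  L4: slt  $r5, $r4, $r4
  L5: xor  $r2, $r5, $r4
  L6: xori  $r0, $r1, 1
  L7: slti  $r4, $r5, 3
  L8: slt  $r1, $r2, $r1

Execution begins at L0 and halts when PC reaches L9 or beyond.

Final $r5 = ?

0

PC=0  nor  $r5, $r2, $r3     | $r0=0 $r1=1 $r2=13 $r3=13 $r4=7 $r5=65522
PC=1  or   $r5, $r2, $r5     | $r0=0 $r1=1 $r2=13 $r3=13 $r4=7 $r5=65535
PC=2  ori   $r1, $r5, 8      | $r0=0 $r1=65535 $r2=13 $r3=13 $r4=7 $r5=65535
PC=3  bne  $r5, $r3, L9      | $r0=0 $r1=65535 $r2=13 $r3=13 $r4=7 $r5=65535  [TAKEN]
PC=4  slt  $r5, $r4, $r4     | $r0=0 $r1=65535 $r2=13 $r3=13 $r4=7 $r5=0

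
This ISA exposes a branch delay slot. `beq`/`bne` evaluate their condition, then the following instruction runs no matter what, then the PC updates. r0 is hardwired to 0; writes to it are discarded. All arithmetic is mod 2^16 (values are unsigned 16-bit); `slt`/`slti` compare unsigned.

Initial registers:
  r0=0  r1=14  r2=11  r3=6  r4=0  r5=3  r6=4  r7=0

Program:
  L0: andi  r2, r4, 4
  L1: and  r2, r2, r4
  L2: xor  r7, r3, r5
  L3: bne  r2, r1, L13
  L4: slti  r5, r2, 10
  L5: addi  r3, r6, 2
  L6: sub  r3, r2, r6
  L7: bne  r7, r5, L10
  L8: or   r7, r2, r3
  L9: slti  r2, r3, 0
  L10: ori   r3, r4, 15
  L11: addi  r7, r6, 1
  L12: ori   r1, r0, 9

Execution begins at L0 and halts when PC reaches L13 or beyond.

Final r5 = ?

1

#0 andi  r2, r4, 4 ; 0/14/0/6/0/3/4/0
#1 and  r2, r2, r4 ; 0/14/0/6/0/3/4/0
#2 xor  r7, r3, r5 ; 0/14/0/6/0/3/4/5
#3 bne  r2, r1, L13 ; 0/14/0/6/0/3/4/5 ; →target
#4 slti  r5, r2, 10 ; 0/14/0/6/0/1/4/5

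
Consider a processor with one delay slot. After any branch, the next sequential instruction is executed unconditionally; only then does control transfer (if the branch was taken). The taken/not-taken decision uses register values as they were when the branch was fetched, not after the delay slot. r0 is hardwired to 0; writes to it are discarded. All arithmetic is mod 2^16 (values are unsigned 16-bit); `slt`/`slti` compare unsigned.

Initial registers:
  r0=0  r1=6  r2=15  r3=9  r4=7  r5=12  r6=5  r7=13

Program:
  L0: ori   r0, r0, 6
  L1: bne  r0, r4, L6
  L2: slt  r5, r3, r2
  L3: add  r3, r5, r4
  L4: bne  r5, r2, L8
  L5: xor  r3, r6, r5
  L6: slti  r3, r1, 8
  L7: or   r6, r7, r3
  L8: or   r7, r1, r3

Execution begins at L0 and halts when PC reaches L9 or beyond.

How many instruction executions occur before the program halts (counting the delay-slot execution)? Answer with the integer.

#0 ori   r0, r0, 6 ; 0/6/15/9/7/12/5/13
#1 bne  r0, r4, L6 ; 0/6/15/9/7/12/5/13 ; →target
#2 slt  r5, r3, r2 ; 0/6/15/9/7/1/5/13
#6 slti  r3, r1, 8 ; 0/6/15/1/7/1/5/13
#7 or   r6, r7, r3 ; 0/6/15/1/7/1/13/13
#8 or   r7, r1, r3 ; 0/6/15/1/7/1/13/7

6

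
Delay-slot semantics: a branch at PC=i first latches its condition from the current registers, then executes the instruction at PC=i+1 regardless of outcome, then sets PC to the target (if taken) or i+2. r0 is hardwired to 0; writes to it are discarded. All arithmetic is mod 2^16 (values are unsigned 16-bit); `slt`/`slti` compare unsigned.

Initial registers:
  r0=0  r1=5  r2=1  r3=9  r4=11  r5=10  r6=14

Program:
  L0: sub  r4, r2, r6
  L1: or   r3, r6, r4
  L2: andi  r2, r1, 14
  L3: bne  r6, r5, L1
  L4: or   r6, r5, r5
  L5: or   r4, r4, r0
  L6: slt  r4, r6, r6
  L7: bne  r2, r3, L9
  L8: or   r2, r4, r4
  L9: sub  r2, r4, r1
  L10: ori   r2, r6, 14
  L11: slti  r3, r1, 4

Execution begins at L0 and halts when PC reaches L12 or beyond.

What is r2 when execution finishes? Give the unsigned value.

PC=0  sub  r4, r2, r6        | r0=0 r1=5 r2=1 r3=9 r4=65523 r5=10 r6=14
PC=1  or   r3, r6, r4        | r0=0 r1=5 r2=1 r3=65535 r4=65523 r5=10 r6=14
PC=2  andi  r2, r1, 14       | r0=0 r1=5 r2=4 r3=65535 r4=65523 r5=10 r6=14
PC=3  bne  r6, r5, L1        | r0=0 r1=5 r2=4 r3=65535 r4=65523 r5=10 r6=14  [TAKEN]
PC=4  or   r6, r5, r5        | r0=0 r1=5 r2=4 r3=65535 r4=65523 r5=10 r6=10
PC=1  or   r3, r6, r4        | r0=0 r1=5 r2=4 r3=65531 r4=65523 r5=10 r6=10
PC=2  andi  r2, r1, 14       | r0=0 r1=5 r2=4 r3=65531 r4=65523 r5=10 r6=10
PC=3  bne  r6, r5, L1        | r0=0 r1=5 r2=4 r3=65531 r4=65523 r5=10 r6=10  [not taken]
PC=4  or   r6, r5, r5        | r0=0 r1=5 r2=4 r3=65531 r4=65523 r5=10 r6=10
PC=5  or   r4, r4, r0        | r0=0 r1=5 r2=4 r3=65531 r4=65523 r5=10 r6=10
PC=6  slt  r4, r6, r6        | r0=0 r1=5 r2=4 r3=65531 r4=0 r5=10 r6=10
PC=7  bne  r2, r3, L9        | r0=0 r1=5 r2=4 r3=65531 r4=0 r5=10 r6=10  [TAKEN]
PC=8  or   r2, r4, r4        | r0=0 r1=5 r2=0 r3=65531 r4=0 r5=10 r6=10
PC=9  sub  r2, r4, r1        | r0=0 r1=5 r2=65531 r3=65531 r4=0 r5=10 r6=10
PC=10 ori   r2, r6, 14       | r0=0 r1=5 r2=14 r3=65531 r4=0 r5=10 r6=10
PC=11 slti  r3, r1, 4        | r0=0 r1=5 r2=14 r3=0 r4=0 r5=10 r6=10

14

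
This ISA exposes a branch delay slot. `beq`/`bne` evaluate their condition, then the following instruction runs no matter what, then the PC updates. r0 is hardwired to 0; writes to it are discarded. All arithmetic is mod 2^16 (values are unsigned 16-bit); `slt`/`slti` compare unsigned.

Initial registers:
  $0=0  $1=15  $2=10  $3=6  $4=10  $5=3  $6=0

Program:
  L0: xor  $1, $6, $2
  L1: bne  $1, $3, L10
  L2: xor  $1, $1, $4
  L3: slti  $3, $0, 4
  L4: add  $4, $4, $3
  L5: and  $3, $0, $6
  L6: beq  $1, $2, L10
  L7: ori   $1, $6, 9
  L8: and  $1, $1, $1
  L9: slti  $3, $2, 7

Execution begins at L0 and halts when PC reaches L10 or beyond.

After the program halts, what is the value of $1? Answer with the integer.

PC=0  xor  $1, $6, $2        | $0=0 $1=10 $2=10 $3=6 $4=10 $5=3 $6=0
PC=1  bne  $1, $3, L10       | $0=0 $1=10 $2=10 $3=6 $4=10 $5=3 $6=0  [TAKEN]
PC=2  xor  $1, $1, $4        | $0=0 $1=0 $2=10 $3=6 $4=10 $5=3 $6=0

0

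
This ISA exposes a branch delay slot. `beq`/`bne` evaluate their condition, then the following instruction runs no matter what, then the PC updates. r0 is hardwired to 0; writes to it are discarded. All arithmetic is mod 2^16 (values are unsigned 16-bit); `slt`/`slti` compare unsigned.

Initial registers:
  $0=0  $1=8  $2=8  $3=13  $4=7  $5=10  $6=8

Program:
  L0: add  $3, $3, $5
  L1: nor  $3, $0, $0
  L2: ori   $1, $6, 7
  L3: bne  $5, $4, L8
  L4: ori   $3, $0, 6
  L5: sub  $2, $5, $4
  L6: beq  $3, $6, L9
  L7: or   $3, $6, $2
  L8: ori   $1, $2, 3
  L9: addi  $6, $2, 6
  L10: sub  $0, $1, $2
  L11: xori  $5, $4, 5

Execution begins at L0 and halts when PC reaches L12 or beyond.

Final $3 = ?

6

PC=0  add  $3, $3, $5        | $0=0 $1=8 $2=8 $3=23 $4=7 $5=10 $6=8
PC=1  nor  $3, $0, $0        | $0=0 $1=8 $2=8 $3=65535 $4=7 $5=10 $6=8
PC=2  ori   $1, $6, 7        | $0=0 $1=15 $2=8 $3=65535 $4=7 $5=10 $6=8
PC=3  bne  $5, $4, L8        | $0=0 $1=15 $2=8 $3=65535 $4=7 $5=10 $6=8  [TAKEN]
PC=4  ori   $3, $0, 6        | $0=0 $1=15 $2=8 $3=6 $4=7 $5=10 $6=8
PC=8  ori   $1, $2, 3        | $0=0 $1=11 $2=8 $3=6 $4=7 $5=10 $6=8
PC=9  addi  $6, $2, 6        | $0=0 $1=11 $2=8 $3=6 $4=7 $5=10 $6=14
PC=10 sub  $0, $1, $2        | $0=0 $1=11 $2=8 $3=6 $4=7 $5=10 $6=14
PC=11 xori  $5, $4, 5        | $0=0 $1=11 $2=8 $3=6 $4=7 $5=2 $6=14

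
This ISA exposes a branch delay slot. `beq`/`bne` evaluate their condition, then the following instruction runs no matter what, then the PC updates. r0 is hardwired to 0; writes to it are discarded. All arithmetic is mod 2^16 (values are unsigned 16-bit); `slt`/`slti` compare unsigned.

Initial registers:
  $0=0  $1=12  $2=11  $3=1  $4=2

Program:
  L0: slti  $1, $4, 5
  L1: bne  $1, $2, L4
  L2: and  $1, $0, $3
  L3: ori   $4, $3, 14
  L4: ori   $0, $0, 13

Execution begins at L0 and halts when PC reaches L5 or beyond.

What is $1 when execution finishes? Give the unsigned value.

0

  step pc=0: slti  $1, $4, 5  regs=(0,1,11,1,2)
  step pc=1: bne  $1, $2, L4  cond=T  regs=(0,1,11,1,2)
  step pc=2: and  $1, $0, $3  regs=(0,0,11,1,2)
  step pc=4: ori   $0, $0, 13  regs=(0,0,11,1,2)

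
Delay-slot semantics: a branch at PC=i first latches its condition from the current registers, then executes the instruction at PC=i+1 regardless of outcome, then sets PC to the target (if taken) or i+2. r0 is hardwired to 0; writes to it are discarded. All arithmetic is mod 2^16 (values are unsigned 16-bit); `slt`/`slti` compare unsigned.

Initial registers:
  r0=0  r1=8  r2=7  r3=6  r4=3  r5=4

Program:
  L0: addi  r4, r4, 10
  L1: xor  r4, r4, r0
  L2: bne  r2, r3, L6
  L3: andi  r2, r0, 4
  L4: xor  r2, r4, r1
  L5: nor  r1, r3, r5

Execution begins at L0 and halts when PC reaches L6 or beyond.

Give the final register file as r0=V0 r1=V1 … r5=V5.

r0=0 r1=8 r2=0 r3=6 r4=13 r5=4

  step pc=0: addi  r4, r4, 10  regs=(0,8,7,6,13,4)
  step pc=1: xor  r4, r4, r0  regs=(0,8,7,6,13,4)
  step pc=2: bne  r2, r3, L6  cond=T  regs=(0,8,7,6,13,4)
  step pc=3: andi  r2, r0, 4  regs=(0,8,0,6,13,4)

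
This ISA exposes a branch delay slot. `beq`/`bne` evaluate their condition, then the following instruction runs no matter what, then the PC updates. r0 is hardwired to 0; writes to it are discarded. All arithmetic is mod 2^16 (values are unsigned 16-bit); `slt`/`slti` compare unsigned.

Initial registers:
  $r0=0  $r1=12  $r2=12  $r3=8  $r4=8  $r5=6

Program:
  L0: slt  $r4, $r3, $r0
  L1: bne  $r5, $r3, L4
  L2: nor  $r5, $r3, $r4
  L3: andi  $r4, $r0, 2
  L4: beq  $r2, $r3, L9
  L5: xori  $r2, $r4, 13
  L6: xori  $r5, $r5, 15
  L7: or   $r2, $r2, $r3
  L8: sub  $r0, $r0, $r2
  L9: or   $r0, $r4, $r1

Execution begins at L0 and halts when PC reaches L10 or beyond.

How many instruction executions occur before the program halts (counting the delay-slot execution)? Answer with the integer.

#0 slt  $r4, $r3, $r0 ; 0/12/12/8/0/6
#1 bne  $r5, $r3, L4 ; 0/12/12/8/0/6 ; →target
#2 nor  $r5, $r3, $r4 ; 0/12/12/8/0/65527
#4 beq  $r2, $r3, L9 ; 0/12/12/8/0/65527 ; →fallthru
#5 xori  $r2, $r4, 13 ; 0/12/13/8/0/65527
#6 xori  $r5, $r5, 15 ; 0/12/13/8/0/65528
#7 or   $r2, $r2, $r3 ; 0/12/13/8/0/65528
#8 sub  $r0, $r0, $r2 ; 0/12/13/8/0/65528
#9 or   $r0, $r4, $r1 ; 0/12/13/8/0/65528

9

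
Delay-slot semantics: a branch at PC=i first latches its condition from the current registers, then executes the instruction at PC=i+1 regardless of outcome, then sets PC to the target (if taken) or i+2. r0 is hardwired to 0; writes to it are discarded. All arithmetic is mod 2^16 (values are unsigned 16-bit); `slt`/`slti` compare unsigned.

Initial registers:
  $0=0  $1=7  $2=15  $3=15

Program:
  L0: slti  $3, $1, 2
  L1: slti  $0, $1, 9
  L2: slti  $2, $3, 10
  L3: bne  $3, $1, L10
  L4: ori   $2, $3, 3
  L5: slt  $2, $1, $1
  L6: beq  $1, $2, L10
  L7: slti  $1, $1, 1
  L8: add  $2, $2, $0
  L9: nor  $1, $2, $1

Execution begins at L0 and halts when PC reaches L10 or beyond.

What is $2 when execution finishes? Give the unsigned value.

#0 slti  $3, $1, 2 ; 0/7/15/0
#1 slti  $0, $1, 9 ; 0/7/15/0
#2 slti  $2, $3, 10 ; 0/7/1/0
#3 bne  $3, $1, L10 ; 0/7/1/0 ; →target
#4 ori   $2, $3, 3 ; 0/7/3/0

3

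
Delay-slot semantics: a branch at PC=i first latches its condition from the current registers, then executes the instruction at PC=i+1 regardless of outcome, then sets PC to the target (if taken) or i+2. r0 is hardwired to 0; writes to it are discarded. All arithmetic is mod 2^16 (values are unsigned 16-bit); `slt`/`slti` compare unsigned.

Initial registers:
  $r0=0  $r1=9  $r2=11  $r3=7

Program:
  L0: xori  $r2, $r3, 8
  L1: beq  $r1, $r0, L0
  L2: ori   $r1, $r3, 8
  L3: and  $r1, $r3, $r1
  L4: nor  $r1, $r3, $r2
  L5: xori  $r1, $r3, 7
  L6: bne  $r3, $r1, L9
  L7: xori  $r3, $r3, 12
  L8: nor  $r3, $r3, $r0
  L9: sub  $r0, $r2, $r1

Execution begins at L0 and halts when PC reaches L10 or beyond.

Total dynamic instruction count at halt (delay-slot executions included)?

9

PC=0  xori  $r2, $r3, 8      | $r0=0 $r1=9 $r2=15 $r3=7
PC=1  beq  $r1, $r0, L0      | $r0=0 $r1=9 $r2=15 $r3=7  [not taken]
PC=2  ori   $r1, $r3, 8      | $r0=0 $r1=15 $r2=15 $r3=7
PC=3  and  $r1, $r3, $r1     | $r0=0 $r1=7 $r2=15 $r3=7
PC=4  nor  $r1, $r3, $r2     | $r0=0 $r1=65520 $r2=15 $r3=7
PC=5  xori  $r1, $r3, 7      | $r0=0 $r1=0 $r2=15 $r3=7
PC=6  bne  $r3, $r1, L9      | $r0=0 $r1=0 $r2=15 $r3=7  [TAKEN]
PC=7  xori  $r3, $r3, 12     | $r0=0 $r1=0 $r2=15 $r3=11
PC=9  sub  $r0, $r2, $r1     | $r0=0 $r1=0 $r2=15 $r3=11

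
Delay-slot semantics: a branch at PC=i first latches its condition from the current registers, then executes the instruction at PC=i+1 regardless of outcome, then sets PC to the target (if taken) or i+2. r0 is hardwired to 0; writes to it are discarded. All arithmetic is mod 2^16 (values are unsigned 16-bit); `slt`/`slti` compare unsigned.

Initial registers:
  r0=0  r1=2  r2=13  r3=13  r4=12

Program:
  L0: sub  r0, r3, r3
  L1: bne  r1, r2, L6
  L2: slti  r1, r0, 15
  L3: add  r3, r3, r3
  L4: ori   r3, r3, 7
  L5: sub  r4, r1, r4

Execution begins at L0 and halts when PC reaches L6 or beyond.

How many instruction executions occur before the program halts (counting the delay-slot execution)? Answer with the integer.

3

PC=0  sub  r0, r3, r3        | r0=0 r1=2 r2=13 r3=13 r4=12
PC=1  bne  r1, r2, L6        | r0=0 r1=2 r2=13 r3=13 r4=12  [TAKEN]
PC=2  slti  r1, r0, 15       | r0=0 r1=1 r2=13 r3=13 r4=12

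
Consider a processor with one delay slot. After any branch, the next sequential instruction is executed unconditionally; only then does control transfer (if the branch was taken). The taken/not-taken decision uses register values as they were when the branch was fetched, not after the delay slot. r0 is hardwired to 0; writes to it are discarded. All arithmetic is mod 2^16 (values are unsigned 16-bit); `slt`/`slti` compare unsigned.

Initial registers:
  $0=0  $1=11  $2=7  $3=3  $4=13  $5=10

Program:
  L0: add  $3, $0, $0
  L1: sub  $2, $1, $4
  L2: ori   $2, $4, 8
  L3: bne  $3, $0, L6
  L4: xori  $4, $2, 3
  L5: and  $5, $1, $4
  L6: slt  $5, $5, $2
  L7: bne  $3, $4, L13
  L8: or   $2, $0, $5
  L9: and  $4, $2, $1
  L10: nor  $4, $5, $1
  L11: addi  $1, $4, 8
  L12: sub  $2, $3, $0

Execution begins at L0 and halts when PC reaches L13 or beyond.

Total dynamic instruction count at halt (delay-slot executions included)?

PC=0  add  $3, $0, $0        | $0=0 $1=11 $2=7 $3=0 $4=13 $5=10
PC=1  sub  $2, $1, $4        | $0=0 $1=11 $2=65534 $3=0 $4=13 $5=10
PC=2  ori   $2, $4, 8        | $0=0 $1=11 $2=13 $3=0 $4=13 $5=10
PC=3  bne  $3, $0, L6        | $0=0 $1=11 $2=13 $3=0 $4=13 $5=10  [not taken]
PC=4  xori  $4, $2, 3        | $0=0 $1=11 $2=13 $3=0 $4=14 $5=10
PC=5  and  $5, $1, $4        | $0=0 $1=11 $2=13 $3=0 $4=14 $5=10
PC=6  slt  $5, $5, $2        | $0=0 $1=11 $2=13 $3=0 $4=14 $5=1
PC=7  bne  $3, $4, L13       | $0=0 $1=11 $2=13 $3=0 $4=14 $5=1  [TAKEN]
PC=8  or   $2, $0, $5        | $0=0 $1=11 $2=1 $3=0 $4=14 $5=1

9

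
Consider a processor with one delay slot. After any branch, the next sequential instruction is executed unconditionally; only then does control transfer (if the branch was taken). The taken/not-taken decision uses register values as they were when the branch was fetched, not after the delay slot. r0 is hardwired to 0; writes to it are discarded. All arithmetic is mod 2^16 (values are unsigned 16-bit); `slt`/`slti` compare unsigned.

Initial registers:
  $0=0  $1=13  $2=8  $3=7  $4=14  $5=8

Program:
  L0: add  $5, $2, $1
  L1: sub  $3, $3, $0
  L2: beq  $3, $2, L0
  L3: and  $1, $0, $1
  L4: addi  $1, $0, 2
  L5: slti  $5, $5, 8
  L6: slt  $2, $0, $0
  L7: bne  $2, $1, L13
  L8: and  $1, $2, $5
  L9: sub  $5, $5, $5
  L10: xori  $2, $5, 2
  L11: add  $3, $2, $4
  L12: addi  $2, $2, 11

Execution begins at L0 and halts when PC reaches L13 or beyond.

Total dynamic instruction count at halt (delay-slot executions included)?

#0 add  $5, $2, $1 ; 0/13/8/7/14/21
#1 sub  $3, $3, $0 ; 0/13/8/7/14/21
#2 beq  $3, $2, L0 ; 0/13/8/7/14/21 ; →fallthru
#3 and  $1, $0, $1 ; 0/0/8/7/14/21
#4 addi  $1, $0, 2 ; 0/2/8/7/14/21
#5 slti  $5, $5, 8 ; 0/2/8/7/14/0
#6 slt  $2, $0, $0 ; 0/2/0/7/14/0
#7 bne  $2, $1, L13 ; 0/2/0/7/14/0 ; →target
#8 and  $1, $2, $5 ; 0/0/0/7/14/0

9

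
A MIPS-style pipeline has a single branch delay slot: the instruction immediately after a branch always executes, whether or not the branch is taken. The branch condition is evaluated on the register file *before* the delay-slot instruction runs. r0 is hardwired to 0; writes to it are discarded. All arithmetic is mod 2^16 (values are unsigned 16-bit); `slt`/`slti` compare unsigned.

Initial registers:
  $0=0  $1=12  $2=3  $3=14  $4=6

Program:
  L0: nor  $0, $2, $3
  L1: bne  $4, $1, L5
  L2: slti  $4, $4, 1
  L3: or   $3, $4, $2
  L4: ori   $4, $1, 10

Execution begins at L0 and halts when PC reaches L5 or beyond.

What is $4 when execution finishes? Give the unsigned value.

0

#0 nor  $0, $2, $3 ; 0/12/3/14/6
#1 bne  $4, $1, L5 ; 0/12/3/14/6 ; →target
#2 slti  $4, $4, 1 ; 0/12/3/14/0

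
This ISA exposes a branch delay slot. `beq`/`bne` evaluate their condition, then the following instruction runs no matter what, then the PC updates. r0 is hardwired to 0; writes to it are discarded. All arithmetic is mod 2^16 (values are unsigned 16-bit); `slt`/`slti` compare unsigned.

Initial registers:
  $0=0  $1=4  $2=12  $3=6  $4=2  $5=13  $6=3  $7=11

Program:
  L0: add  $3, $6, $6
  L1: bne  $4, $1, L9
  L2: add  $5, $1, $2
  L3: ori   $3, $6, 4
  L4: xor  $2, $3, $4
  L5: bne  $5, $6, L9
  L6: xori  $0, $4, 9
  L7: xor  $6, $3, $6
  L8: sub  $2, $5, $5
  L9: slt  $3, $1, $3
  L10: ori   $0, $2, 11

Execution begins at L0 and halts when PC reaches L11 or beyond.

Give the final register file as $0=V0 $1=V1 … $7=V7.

$0=0 $1=4 $2=12 $3=1 $4=2 $5=16 $6=3 $7=11

[0] add  $3, $6, $6  →  {$0:0, $1:4, $2:12, $3:6, $4:2, $5:13, $6:3, $7:11}
[1] bne  $4, $1, L9  →  {$0:0, $1:4, $2:12, $3:6, $4:2, $5:13, $6:3, $7:11}  ⟨branch taken⟩
[2] add  $5, $1, $2  →  {$0:0, $1:4, $2:12, $3:6, $4:2, $5:16, $6:3, $7:11}
[9] slt  $3, $1, $3  →  {$0:0, $1:4, $2:12, $3:1, $4:2, $5:16, $6:3, $7:11}
[10] ori   $0, $2, 11  →  {$0:0, $1:4, $2:12, $3:1, $4:2, $5:16, $6:3, $7:11}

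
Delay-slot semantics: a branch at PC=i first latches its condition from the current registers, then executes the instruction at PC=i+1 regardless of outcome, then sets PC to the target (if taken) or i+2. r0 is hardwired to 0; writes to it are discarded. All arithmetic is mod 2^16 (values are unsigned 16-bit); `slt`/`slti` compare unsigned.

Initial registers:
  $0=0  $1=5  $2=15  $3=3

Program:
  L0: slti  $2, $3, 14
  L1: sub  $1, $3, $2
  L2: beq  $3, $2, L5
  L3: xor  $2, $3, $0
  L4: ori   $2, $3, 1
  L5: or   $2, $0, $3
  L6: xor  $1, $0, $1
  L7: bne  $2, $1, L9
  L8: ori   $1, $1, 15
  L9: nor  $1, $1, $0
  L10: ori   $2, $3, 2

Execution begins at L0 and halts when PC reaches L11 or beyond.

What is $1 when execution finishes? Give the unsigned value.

[0] slti  $2, $3, 14  →  {$0:0, $1:5, $2:1, $3:3}
[1] sub  $1, $3, $2  →  {$0:0, $1:2, $2:1, $3:3}
[2] beq  $3, $2, L5  →  {$0:0, $1:2, $2:1, $3:3}  ⟨branch fallthrough⟩
[3] xor  $2, $3, $0  →  {$0:0, $1:2, $2:3, $3:3}
[4] ori   $2, $3, 1  →  {$0:0, $1:2, $2:3, $3:3}
[5] or   $2, $0, $3  →  {$0:0, $1:2, $2:3, $3:3}
[6] xor  $1, $0, $1  →  {$0:0, $1:2, $2:3, $3:3}
[7] bne  $2, $1, L9  →  {$0:0, $1:2, $2:3, $3:3}  ⟨branch taken⟩
[8] ori   $1, $1, 15  →  {$0:0, $1:15, $2:3, $3:3}
[9] nor  $1, $1, $0  →  {$0:0, $1:65520, $2:3, $3:3}
[10] ori   $2, $3, 2  →  {$0:0, $1:65520, $2:3, $3:3}

65520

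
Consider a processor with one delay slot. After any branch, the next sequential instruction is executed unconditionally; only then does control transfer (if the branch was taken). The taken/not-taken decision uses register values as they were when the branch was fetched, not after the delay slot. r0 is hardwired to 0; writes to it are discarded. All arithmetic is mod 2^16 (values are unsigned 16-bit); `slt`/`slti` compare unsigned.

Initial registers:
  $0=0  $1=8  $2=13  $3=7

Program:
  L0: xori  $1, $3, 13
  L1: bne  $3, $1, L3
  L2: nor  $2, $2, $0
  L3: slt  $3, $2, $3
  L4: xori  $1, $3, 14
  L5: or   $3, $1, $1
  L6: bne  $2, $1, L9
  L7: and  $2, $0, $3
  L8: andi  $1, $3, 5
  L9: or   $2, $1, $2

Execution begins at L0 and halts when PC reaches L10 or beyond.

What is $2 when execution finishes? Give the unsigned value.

  step pc=0: xori  $1, $3, 13  regs=(0,10,13,7)
  step pc=1: bne  $3, $1, L3  cond=T  regs=(0,10,13,7)
  step pc=2: nor  $2, $2, $0  regs=(0,10,65522,7)
  step pc=3: slt  $3, $2, $3  regs=(0,10,65522,0)
  step pc=4: xori  $1, $3, 14  regs=(0,14,65522,0)
  step pc=5: or   $3, $1, $1  regs=(0,14,65522,14)
  step pc=6: bne  $2, $1, L9  cond=T  regs=(0,14,65522,14)
  step pc=7: and  $2, $0, $3  regs=(0,14,0,14)
  step pc=9: or   $2, $1, $2  regs=(0,14,14,14)

14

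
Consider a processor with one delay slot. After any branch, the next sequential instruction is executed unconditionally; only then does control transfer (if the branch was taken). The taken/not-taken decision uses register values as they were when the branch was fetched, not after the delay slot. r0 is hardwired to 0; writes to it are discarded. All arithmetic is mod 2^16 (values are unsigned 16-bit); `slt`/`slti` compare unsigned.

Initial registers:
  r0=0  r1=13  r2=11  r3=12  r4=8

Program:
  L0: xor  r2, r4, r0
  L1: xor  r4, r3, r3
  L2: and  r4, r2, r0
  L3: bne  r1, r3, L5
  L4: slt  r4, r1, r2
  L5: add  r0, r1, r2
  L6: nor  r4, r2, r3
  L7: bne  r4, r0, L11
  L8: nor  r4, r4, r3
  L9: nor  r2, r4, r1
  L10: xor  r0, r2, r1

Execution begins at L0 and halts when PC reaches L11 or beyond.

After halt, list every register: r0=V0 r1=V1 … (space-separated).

PC=0  xor  r2, r4, r0        | r0=0 r1=13 r2=8 r3=12 r4=8
PC=1  xor  r4, r3, r3        | r0=0 r1=13 r2=8 r3=12 r4=0
PC=2  and  r4, r2, r0        | r0=0 r1=13 r2=8 r3=12 r4=0
PC=3  bne  r1, r3, L5        | r0=0 r1=13 r2=8 r3=12 r4=0  [TAKEN]
PC=4  slt  r4, r1, r2        | r0=0 r1=13 r2=8 r3=12 r4=0
PC=5  add  r0, r1, r2        | r0=0 r1=13 r2=8 r3=12 r4=0
PC=6  nor  r4, r2, r3        | r0=0 r1=13 r2=8 r3=12 r4=65523
PC=7  bne  r4, r0, L11       | r0=0 r1=13 r2=8 r3=12 r4=65523  [TAKEN]
PC=8  nor  r4, r4, r3        | r0=0 r1=13 r2=8 r3=12 r4=0

r0=0 r1=13 r2=8 r3=12 r4=0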